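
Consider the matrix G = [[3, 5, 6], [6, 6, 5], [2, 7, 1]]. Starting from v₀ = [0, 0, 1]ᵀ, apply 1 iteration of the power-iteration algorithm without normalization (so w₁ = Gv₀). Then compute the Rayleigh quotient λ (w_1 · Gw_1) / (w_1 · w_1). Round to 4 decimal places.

11.2419

w1 = Gv₀ = (6, 5, 1)
Gw1 = (49, 71, 48)
w1·Gw1 = 6·49 + 5·71 + 1·48 = 697; w1·w1 = 6·6 + 5·5 + 1·1 = 62
λ ≈ 697/62 = 11.2419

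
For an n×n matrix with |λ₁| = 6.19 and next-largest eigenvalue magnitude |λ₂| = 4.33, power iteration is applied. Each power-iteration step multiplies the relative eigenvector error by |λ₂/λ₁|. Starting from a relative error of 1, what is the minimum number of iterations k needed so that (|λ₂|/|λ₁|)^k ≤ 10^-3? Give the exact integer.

|λ₂/λ₁| = 4.33/6.19 = 0.69952
Need k ≥ ln(10^-3) / ln(0.69952) = -6.9078 / -0.3574 ≈ 19.330
Smallest integer k satisfying the bound: 20

20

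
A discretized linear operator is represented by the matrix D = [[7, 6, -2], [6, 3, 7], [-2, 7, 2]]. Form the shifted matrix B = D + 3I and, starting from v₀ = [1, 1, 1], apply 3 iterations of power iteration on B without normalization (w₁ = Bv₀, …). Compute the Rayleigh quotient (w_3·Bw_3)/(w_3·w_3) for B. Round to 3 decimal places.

B = D + 3I has rows (10, 6, -2); (6, 6, 7); (-2, 7, 5)
w1 = Bv₀ = (14, 19, 10)
w2 = Bw1 = (234, 268, 155)
w3 = Bw2 = (3638, 4097, 2183)
Bw3 = (56596, 61691, 32318)
w3·Bw3 = 529194469; w3·w3 = 34785942; μ ≈ 529194469/34785942 = 15.213

15.213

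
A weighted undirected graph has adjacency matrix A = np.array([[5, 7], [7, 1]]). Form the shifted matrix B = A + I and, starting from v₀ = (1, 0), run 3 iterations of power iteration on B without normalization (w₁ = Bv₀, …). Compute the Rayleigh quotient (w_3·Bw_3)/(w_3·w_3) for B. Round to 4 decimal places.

11.2751

B = A + I has rows (6, 7); (7, 2)
w1 = Bv₀ = (6, 7)
w2 = Bw1 = (85, 56)
w3 = Bw2 = (902, 707)
Bw3 = (10361, 7728)
w3·Bw3 = 14809318; w3·w3 = 1313453; μ ≈ 14809318/1313453 = 11.2751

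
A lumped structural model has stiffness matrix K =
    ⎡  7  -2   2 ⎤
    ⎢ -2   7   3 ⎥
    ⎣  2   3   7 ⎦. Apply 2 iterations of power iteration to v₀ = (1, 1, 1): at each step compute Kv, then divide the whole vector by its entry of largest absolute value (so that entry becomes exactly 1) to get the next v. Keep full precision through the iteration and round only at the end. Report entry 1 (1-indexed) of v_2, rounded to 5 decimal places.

0.46721

Kv0 = (7.000000, 8.000000, 12.000000); divide by 12.000000 → v1 = (0.583333, 0.666667, 1.000000)
Kv1 = (4.750000, 6.500000, 10.166667); divide by 10.166667 → v2 = (0.467213, 0.639344, 1.000000)
Requested entry of v2: 57/122 = 0.46721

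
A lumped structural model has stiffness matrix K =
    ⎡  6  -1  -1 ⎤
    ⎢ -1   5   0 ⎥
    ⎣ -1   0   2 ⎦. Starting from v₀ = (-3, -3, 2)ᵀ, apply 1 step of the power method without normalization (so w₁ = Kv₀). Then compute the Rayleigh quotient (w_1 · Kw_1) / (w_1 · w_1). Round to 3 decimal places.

4.942

w1 = Kv₀ = (-17, -12, 7)
Kw1 = (-97, -43, 31)
w1·Kw1 = (-17)·(-97) + (-12)·(-43) + 7·31 = 2382; w1·w1 = (-17)·(-17) + (-12)·(-12) + 7·7 = 482
λ ≈ 2382/482 = 4.942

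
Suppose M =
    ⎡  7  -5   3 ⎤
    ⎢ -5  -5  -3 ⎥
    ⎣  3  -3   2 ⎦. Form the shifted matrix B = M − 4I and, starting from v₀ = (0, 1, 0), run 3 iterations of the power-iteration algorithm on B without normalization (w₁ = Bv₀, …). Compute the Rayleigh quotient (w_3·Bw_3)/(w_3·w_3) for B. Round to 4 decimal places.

μ ≈ -11.1006

B = M − 4I has rows (3, -5, 3); (-5, -9, -3); (3, -3, -2)
w1 = Bv₀ = (-5, -9, -3)
w2 = Bw1 = (21, 115, 18)
w3 = Bw2 = (-458, -1194, -318)
Bw3 = (3642, 13990, 2844)
w3·Bw3 = -19276488; w3·w3 = 1736524; μ ≈ -19276488/1736524 = -11.1006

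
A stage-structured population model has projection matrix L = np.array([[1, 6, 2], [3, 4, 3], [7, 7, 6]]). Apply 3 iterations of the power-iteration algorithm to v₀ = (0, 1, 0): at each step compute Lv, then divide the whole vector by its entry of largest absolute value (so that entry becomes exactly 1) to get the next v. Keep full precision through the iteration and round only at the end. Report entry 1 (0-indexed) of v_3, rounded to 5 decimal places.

Lv0 = (6.000000, 4.000000, 7.000000); divide by 7.000000 → v1 = (0.857143, 0.571429, 1.000000)
Lv1 = (6.285714, 7.857143, 16.000000); divide by 16.000000 → v2 = (0.392857, 0.491071, 1.000000)
Lv2 = (5.339286, 6.142857, 12.187500); divide by 12.187500 → v3 = (0.438095, 0.504029, 1.000000)
Requested entry of v3: 688/1365 = 0.50403

0.50403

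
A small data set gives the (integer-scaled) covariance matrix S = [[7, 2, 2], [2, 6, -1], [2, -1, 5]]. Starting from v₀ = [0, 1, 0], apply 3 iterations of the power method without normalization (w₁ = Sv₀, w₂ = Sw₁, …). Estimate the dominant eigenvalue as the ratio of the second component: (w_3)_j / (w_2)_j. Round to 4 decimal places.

λ ≈ 7.3415

w1 = Sv₀ = (7·0 + 2·1 + 2·0; 2·0 + 6·1 + (-1)·0; 2·0 + (-1)·1 + 5·0) = (2, 6, -1)
w2 = Sw1 = (7·2 + 2·6 + 2·(-1); 2·2 + 6·6 + (-1)·(-1); 2·2 + (-1)·6 + 5·(-1)) = (24, 41, -7)
w3 = Sw2 = (236, 301, -28)
Ratio at component: 301 / 41 = 7.3415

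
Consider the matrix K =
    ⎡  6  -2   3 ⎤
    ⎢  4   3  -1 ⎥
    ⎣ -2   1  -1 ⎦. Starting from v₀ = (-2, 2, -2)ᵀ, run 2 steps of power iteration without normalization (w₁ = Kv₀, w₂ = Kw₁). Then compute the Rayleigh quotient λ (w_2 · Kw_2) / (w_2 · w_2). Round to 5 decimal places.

w1 = Kv₀ = (-22, 0, 8)
w2 = Kw1 = (-108, -96, 36)
Kw2 = (-348, -756, 84)
w2·Kw2 = (-108)·(-348) + (-96)·(-756) + 36·84 = 113184; w2·w2 = (-108)·(-108) + (-96)·(-96) + 36·36 = 22176
λ ≈ 113184/22176 = 5.10390

λ ≈ 5.10390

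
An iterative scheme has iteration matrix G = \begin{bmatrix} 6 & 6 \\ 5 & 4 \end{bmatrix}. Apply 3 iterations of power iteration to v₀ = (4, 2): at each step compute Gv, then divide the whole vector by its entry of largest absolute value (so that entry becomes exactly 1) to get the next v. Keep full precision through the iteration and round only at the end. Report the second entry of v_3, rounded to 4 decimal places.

0.7613

Gv0 = (36.00000, 28.00000); divide by 36.00000 → v1 = (1.00000, 0.77778)
Gv1 = (10.66667, 8.11111); divide by 10.66667 → v2 = (1.00000, 0.76042)
Gv2 = (10.56250, 8.04167); divide by 10.56250 → v3 = (1.00000, 0.76134)
Requested entry of v3: 3088/4056 = 0.7613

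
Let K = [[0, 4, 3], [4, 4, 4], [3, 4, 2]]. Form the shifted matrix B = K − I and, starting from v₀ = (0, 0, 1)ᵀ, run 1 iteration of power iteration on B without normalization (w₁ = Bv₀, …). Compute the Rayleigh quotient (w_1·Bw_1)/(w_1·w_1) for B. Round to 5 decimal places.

B = K − I has rows (-1, 4, 3); (4, 3, 4); (3, 4, 1)
w1 = Bv₀ = ((-1)·0 + 4·0 + 3·1; 4·0 + 3·0 + 4·1; 3·0 + 4·0 + 1·1) = (3, 4, 1)
Bw1 = (16, 28, 26)
w1·Bw1 = 186; w1·w1 = 26; μ ≈ 186/26 = 7.15385

μ ≈ 7.15385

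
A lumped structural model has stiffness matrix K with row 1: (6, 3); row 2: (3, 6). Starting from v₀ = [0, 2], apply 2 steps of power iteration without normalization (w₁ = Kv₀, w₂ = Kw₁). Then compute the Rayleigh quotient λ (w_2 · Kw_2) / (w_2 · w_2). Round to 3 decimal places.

λ ≈ 8.927

w1 = Kv₀ = (6, 12)
w2 = Kw1 = (72, 90)
Kw2 = (702, 756)
w2·Kw2 = 72·702 + 90·756 = 118584; w2·w2 = 72·72 + 90·90 = 13284
λ ≈ 118584/13284 = 8.927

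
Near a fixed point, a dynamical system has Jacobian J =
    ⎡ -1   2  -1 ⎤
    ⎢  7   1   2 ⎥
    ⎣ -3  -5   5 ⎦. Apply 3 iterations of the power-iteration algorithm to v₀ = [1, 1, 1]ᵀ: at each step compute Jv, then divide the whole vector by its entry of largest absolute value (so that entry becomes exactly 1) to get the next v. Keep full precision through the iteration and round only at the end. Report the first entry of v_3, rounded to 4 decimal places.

Jv0 = (0.00000, 10.00000, -3.00000); divide by 10.00000 → v1 = (0.00000, 1.00000, -0.30000)
Jv1 = (2.30000, 0.40000, -6.50000); divide by -6.50000 → v2 = (-0.35385, -0.06154, 1.00000)
Jv2 = (-0.76923, -0.53846, 6.36923); divide by 6.36923 → v3 = (-0.12077, -0.08454, 1.00000)
Requested entry of v3: 50/-414 = -0.1208

-0.1208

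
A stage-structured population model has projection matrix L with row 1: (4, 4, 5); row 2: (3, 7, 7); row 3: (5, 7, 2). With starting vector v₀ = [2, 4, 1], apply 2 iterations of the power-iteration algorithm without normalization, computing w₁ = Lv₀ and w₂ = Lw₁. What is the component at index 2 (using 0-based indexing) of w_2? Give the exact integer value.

w1 = Lv₀ = (4·2 + 4·4 + 5·1; 3·2 + 7·4 + 7·1; 5·2 + 7·4 + 2·1) = (29, 41, 40)
w2 = Lw1 = (4·29 + 4·41 + 5·40; 3·29 + 7·41 + 7·40; 5·29 + 7·41 + 2·40) = (480, 654, 512)
The requested component of w2 is 512.

512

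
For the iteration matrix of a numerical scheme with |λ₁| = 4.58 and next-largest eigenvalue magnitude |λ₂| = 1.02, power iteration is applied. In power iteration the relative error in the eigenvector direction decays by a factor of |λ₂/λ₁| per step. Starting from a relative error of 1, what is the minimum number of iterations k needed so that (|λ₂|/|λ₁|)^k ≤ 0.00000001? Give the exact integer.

13

|λ₂/λ₁| = 1.02/4.58 = 0.22271
Need k ≥ ln(0.00000001) / ln(0.22271) = -18.4207 / -1.5019 ≈ 12.265
Smallest integer k satisfying the bound: 13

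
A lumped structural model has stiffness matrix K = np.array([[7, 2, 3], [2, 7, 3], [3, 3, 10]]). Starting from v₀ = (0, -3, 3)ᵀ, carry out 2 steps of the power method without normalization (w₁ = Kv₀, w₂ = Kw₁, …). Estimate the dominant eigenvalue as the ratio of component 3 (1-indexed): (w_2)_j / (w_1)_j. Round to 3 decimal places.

λ ≈ 8.714

w1 = Kv₀ = (7·0 + 2·(-3) + 3·3; 2·0 + 7·(-3) + 3·3; 3·0 + 3·(-3) + 10·3) = (3, -12, 21)
w2 = Kw1 = (7·3 + 2·(-12) + 3·21; 2·3 + 7·(-12) + 3·21; 3·3 + 3·(-12) + 10·21) = (60, -15, 183)
Ratio at component: 183 / 21 = 8.714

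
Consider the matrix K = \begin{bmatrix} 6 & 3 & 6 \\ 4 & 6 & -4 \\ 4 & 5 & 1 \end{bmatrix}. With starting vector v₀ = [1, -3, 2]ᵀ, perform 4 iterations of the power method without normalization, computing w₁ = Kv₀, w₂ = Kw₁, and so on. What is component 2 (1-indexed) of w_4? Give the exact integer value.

-3460

w1 = Kv₀ = (6·1 + 3·(-3) + 6·2; 4·1 + 6·(-3) + (-4)·2; 4·1 + 5·(-3) + 1·2) = (9, -22, -9)
w2 = Kw1 = (6·9 + 3·(-22) + 6·(-9); 4·9 + 6·(-22) + (-4)·(-9); 4·9 + 5·(-22) + 1·(-9)) = (-66, -60, -83)
w3 = Kw2 = (-1074, -292, -647)
w4 = Kw3 = (-11202, -3460, -6403)
The requested component of w4 is -3460.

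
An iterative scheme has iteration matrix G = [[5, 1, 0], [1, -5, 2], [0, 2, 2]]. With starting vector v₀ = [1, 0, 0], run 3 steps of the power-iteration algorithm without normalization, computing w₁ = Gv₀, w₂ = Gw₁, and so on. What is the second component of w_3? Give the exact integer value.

30

w1 = Gv₀ = (5·1 + 1·0 + 0·0; 1·1 + (-5)·0 + 2·0; 0·1 + 2·0 + 2·0) = (5, 1, 0)
w2 = Gw1 = (5·5 + 1·1 + 0·0; 1·5 + (-5)·1 + 2·0; 0·5 + 2·1 + 2·0) = (26, 0, 2)
w3 = Gw2 = (130, 30, 4)
The requested component of w3 is 30.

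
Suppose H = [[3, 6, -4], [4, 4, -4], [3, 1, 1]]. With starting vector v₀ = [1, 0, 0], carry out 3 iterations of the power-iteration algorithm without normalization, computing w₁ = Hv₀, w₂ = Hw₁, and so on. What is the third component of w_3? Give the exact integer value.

95

w1 = Hv₀ = (3, 4, 3)
w2 = Hw1 = (21, 16, 16)
w3 = Hw2 = (95, 84, 95)
The requested component of w3 is 95.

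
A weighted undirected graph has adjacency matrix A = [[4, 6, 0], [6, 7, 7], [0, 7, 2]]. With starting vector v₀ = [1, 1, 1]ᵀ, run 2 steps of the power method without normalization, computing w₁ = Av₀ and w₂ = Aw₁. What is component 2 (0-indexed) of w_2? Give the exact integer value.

158

w1 = Av₀ = (4·1 + 6·1 + 0·1; 6·1 + 7·1 + 7·1; 0·1 + 7·1 + 2·1) = (10, 20, 9)
w2 = Aw1 = (4·10 + 6·20 + 0·9; 6·10 + 7·20 + 7·9; 0·10 + 7·20 + 2·9) = (160, 263, 158)
The requested component of w2 is 158.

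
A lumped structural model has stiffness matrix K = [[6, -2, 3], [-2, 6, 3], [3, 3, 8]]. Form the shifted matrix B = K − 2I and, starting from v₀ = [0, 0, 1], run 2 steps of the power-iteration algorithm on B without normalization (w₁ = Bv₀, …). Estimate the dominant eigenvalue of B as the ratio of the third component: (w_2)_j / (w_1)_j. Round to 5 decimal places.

9.00000

B = K − 2I has rows (4, -2, 3); (-2, 4, 3); (3, 3, 6)
w1 = Bv₀ = (4·0 + (-2)·0 + 3·1; (-2)·0 + 4·0 + 3·1; 3·0 + 3·0 + 6·1) = (3, 3, 6)
w2 = Bw1 = (4·3 + (-2)·3 + 3·6; (-2)·3 + 4·3 + 3·6; 3·3 + 3·3 + 6·6) = (24, 24, 54)
Ratio: 54/6 = 9.00000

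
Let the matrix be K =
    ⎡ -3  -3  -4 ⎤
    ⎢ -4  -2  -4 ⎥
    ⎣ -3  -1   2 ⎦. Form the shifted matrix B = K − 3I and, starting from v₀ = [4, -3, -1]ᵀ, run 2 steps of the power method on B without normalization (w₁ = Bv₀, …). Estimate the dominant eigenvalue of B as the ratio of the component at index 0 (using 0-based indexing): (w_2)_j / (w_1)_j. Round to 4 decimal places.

B = K − 3I has rows (-6, -3, -4); (-4, -5, -4); (-3, -1, -1)
w1 = Bv₀ = (-11, 3, -8)
w2 = Bw1 = (89, 61, 38)
Ratio: 89/-11 = -8.0909

-8.0909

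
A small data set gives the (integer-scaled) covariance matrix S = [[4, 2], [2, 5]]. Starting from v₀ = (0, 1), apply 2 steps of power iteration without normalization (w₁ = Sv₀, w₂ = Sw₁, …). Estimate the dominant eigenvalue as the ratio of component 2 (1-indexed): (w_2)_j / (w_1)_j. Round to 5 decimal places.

λ ≈ 5.80000

w1 = Sv₀ = (4·0 + 2·1; 2·0 + 5·1) = (2, 5)
w2 = Sw1 = (4·2 + 2·5; 2·2 + 5·5) = (18, 29)
Ratio at component: 29 / 5 = 5.80000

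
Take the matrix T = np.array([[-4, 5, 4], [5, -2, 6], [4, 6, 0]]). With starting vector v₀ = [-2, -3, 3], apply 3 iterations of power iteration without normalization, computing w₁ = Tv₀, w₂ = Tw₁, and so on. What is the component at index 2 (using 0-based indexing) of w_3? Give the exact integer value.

-1170

w1 = Tv₀ = (5, 14, -26)
w2 = Tw1 = (-54, -159, 104)
w3 = Tw2 = (-163, 672, -1170)
The requested component of w3 is -1170.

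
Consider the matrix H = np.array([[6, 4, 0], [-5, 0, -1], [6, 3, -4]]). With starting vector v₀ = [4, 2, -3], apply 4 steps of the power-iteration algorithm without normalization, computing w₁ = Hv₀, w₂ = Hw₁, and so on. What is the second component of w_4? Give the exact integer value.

74

w1 = Hv₀ = (32, -17, 42)
w2 = Hw1 = (124, -202, -27)
w3 = Hw2 = (-64, -593, 246)
w4 = Hw3 = (-2756, 74, -3147)
The requested component of w4 is 74.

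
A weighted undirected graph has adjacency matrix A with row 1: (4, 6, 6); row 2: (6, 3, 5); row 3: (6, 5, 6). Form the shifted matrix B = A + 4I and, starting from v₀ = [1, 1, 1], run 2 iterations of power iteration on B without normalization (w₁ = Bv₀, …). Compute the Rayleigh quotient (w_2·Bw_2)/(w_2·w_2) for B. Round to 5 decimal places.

19.76045

B = A + 4I has rows (8, 6, 6); (6, 7, 5); (6, 5, 10)
w1 = Bv₀ = (20, 18, 21)
w2 = Bw1 = (394, 351, 420)
Bw2 = (7778, 6921, 8319)
w2·Bw2 = 8987783; w2·w2 = 454837; μ ≈ 8987783/454837 = 19.76045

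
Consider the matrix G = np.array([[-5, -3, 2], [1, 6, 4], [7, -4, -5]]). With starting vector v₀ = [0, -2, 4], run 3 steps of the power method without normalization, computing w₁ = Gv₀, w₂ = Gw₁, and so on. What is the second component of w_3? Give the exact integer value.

w1 = Gv₀ = (14, 4, -12)
w2 = Gw1 = (-106, -10, 142)
w3 = Gw2 = (844, 402, -1412)
The requested component of w3 is 402.

402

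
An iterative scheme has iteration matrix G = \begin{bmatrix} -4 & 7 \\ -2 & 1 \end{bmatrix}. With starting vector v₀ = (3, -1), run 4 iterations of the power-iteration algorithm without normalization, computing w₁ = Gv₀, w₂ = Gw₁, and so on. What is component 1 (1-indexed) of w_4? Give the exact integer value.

w1 = Gv₀ = (-19, -7)
w2 = Gw1 = (27, 31)
w3 = Gw2 = (109, -23)
w4 = Gw3 = (-597, -241)
The requested component of w4 is -597.

-597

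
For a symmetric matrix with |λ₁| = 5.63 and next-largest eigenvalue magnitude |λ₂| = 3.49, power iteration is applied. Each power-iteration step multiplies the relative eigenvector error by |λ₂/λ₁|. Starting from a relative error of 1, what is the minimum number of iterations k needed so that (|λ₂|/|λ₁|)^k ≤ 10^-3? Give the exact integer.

|λ₂/λ₁| = 3.49/5.63 = 0.61989
Need k ≥ ln(10^-3) / ln(0.61989) = -6.9078 / -0.4782 ≈ 14.445
Smallest integer k satisfying the bound: 15

15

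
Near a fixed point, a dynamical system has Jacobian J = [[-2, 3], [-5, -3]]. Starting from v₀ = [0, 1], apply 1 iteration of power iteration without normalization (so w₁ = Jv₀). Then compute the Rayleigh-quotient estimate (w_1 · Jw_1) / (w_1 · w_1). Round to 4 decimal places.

-1.5000

w1 = Jv₀ = ((-2)·0 + 3·1; (-5)·0 + (-3)·1) = (3, -3)
Jw1 = (-15, -6)
w1·Jw1 = 3·(-15) + (-3)·(-6) = -27; w1·w1 = 3·3 + (-3)·(-3) = 18
λ ≈ -27/18 = -1.5000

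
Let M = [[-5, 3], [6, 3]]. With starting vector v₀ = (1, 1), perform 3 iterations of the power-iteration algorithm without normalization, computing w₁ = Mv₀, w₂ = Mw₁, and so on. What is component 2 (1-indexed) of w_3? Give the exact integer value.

267

w1 = Mv₀ = ((-5)·1 + 3·1; 6·1 + 3·1) = (-2, 9)
w2 = Mw1 = ((-5)·(-2) + 3·9; 6·(-2) + 3·9) = (37, 15)
w3 = Mw2 = (-140, 267)
The requested component of w3 is 267.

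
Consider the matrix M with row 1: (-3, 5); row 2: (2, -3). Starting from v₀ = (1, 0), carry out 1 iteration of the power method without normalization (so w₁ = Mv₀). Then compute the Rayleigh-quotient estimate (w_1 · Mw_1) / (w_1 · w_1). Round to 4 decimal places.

-6.2308

w1 = Mv₀ = (-3, 2)
Mw1 = (19, -12)
w1·Mw1 = (-3)·19 + 2·(-12) = -81; w1·w1 = (-3)·(-3) + 2·2 = 13
λ ≈ -81/13 = -6.2308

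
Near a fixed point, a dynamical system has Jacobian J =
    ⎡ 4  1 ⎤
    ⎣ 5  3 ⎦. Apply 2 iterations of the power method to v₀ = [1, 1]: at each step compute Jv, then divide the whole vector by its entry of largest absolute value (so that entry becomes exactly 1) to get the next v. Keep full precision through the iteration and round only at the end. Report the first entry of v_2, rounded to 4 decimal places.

Jv0 = (5.00000, 8.00000); divide by 8.00000 → v1 = (0.62500, 1.00000)
Jv1 = (3.50000, 6.12500); divide by 6.12500 → v2 = (0.57143, 1.00000)
Requested entry of v2: 28/49 = 0.5714

0.5714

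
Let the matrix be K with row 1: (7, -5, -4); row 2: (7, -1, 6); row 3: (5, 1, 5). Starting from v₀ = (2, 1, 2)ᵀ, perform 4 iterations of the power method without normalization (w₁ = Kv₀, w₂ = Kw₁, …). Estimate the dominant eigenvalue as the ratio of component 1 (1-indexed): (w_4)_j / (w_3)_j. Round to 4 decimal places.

5.2085

w1 = Kv₀ = (1, 25, 21)
w2 = Kw1 = (-202, 108, 135)
w3 = Kw2 = (-2494, -712, -227)
w4 = Kw3 = (-12990, -18108, -14317)
Ratio at component: -12990 / -2494 = 5.2085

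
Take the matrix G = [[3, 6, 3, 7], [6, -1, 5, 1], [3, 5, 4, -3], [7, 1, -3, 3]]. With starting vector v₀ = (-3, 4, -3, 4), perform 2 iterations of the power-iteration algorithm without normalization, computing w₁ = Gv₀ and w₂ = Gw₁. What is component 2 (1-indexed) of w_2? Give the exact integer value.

w1 = Gv₀ = (34, -33, -13, 4)
w2 = Gw1 = (-107, 176, -127, 256)
The requested component of w2 is 176.

176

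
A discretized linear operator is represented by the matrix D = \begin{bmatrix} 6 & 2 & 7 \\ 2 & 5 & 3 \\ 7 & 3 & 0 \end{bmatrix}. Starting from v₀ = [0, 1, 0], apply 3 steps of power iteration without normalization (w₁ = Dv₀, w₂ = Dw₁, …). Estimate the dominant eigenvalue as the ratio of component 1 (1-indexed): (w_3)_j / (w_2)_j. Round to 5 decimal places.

w1 = Dv₀ = (2, 5, 3)
w2 = Dw1 = (43, 38, 29)
w3 = Dw2 = (537, 363, 415)
Ratio at component: 537 / 43 = 12.48837

12.48837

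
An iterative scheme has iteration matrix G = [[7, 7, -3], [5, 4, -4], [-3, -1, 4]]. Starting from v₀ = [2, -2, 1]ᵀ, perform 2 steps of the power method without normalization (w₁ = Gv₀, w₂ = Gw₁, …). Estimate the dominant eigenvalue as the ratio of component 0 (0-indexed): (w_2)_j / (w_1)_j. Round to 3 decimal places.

w1 = Gv₀ = (7·2 + 7·(-2) + (-3)·1; 5·2 + 4·(-2) + (-4)·1; (-3)·2 + (-1)·(-2) + 4·1) = (-3, -2, 0)
w2 = Gw1 = (7·(-3) + 7·(-2) + (-3)·0; 5·(-3) + 4·(-2) + (-4)·0; (-3)·(-3) + (-1)·(-2) + 4·0) = (-35, -23, 11)
Ratio at component: -35 / -3 = 11.667

λ ≈ 11.667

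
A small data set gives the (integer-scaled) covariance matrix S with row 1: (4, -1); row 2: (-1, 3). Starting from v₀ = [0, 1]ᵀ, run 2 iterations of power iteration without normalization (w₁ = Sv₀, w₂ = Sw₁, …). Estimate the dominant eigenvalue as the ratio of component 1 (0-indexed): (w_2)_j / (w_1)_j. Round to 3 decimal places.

3.333

w1 = Sv₀ = (4·0 + (-1)·1; (-1)·0 + 3·1) = (-1, 3)
w2 = Sw1 = (4·(-1) + (-1)·3; (-1)·(-1) + 3·3) = (-7, 10)
Ratio at component: 10 / 3 = 3.333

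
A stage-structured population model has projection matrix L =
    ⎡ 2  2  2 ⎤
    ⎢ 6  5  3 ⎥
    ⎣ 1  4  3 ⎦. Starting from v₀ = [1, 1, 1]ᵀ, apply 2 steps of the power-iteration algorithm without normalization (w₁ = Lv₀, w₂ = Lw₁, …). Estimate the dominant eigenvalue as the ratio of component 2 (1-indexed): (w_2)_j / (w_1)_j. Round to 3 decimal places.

w1 = Lv₀ = (2·1 + 2·1 + 2·1; 6·1 + 5·1 + 3·1; 1·1 + 4·1 + 3·1) = (6, 14, 8)
w2 = Lw1 = (2·6 + 2·14 + 2·8; 6·6 + 5·14 + 3·8; 1·6 + 4·14 + 3·8) = (56, 130, 86)
Ratio at component: 130 / 14 = 9.286

9.286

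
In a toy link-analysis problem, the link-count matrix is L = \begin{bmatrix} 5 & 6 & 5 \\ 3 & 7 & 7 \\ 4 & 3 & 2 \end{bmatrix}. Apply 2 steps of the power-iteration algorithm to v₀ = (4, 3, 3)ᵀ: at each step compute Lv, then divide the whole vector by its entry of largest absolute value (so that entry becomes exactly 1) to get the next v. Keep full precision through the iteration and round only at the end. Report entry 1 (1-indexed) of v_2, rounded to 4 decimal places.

0.9867

Lv0 = (53.00000, 54.00000, 31.00000); divide by 54.00000 → v1 = (0.98148, 1.00000, 0.57407)
Lv1 = (13.77778, 13.96296, 8.07407); divide by 13.96296 → v2 = (0.98674, 1.00000, 0.57825)
Requested entry of v2: 744/754 = 0.9867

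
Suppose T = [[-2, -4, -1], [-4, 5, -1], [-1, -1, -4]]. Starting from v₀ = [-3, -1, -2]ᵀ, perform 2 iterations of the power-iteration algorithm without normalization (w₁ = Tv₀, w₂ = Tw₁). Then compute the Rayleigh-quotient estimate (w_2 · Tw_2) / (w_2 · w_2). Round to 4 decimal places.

w1 = Tv₀ = ((-2)·(-3) + (-4)·(-1) + (-1)·(-2); (-4)·(-3) + 5·(-1) + (-1)·(-2); (-1)·(-3) + (-1)·(-1) + (-4)·(-2)) = (12, 9, 12)
w2 = Tw1 = ((-2)·12 + (-4)·9 + (-1)·12; (-4)·12 + 5·9 + (-1)·12; (-1)·12 + (-1)·9 + (-4)·12) = (-72, -15, -69)
Tw2 = (273, 282, 363)
w2·Tw2 = (-72)·273 + (-15)·282 + (-69)·363 = -48933; w2·w2 = (-72)·(-72) + (-15)·(-15) + (-69)·(-69) = 10170
λ ≈ -48933/10170 = -4.8115

λ ≈ -4.8115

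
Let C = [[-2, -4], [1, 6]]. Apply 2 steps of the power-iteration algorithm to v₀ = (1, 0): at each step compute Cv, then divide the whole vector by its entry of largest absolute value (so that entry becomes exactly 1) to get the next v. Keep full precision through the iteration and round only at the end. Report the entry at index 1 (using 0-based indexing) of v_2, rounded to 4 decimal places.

Cv0 = (-2.00000, 1.00000); divide by -2.00000 → v1 = (1.00000, -0.50000)
Cv1 = (0.00000, -2.00000); divide by -2.00000 → v2 = (0.00000, 1.00000)
Requested entry of v2: 4/4 = 1.0000

1.0000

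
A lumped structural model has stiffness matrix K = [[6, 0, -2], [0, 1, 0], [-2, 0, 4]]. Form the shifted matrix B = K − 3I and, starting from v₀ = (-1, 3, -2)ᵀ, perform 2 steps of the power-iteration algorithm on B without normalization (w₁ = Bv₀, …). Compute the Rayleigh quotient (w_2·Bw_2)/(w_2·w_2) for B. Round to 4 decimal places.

μ ≈ -1.4841

B = K − 3I has rows (3, 0, -2); (0, -2, 0); (-2, 0, 1)
w1 = Bv₀ = (3·(-1) + 0·3 + (-2)·(-2); 0·(-1) + (-2)·3 + 0·(-2); (-2)·(-1) + 0·3 + 1·(-2)) = (1, -6, 0)
w2 = Bw1 = (3·1 + 0·(-6) + (-2)·0; 0·1 + (-2)·(-6) + 0·0; (-2)·1 + 0·(-6) + 1·0) = (3, 12, -2)
Bw2 = (13, -24, -8)
w2·Bw2 = -233; w2·w2 = 157; μ ≈ -233/157 = -1.4841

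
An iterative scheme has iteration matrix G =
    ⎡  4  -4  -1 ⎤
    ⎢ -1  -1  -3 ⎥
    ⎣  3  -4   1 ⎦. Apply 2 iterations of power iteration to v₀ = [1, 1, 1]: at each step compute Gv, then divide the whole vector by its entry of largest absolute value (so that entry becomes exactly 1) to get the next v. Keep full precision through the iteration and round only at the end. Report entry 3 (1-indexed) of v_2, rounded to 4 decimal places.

1.0000

Gv0 = (-1.00000, -5.00000, 0.00000); divide by -5.00000 → v1 = (0.20000, 1.00000, 0.00000)
Gv1 = (-3.20000, -1.20000, -3.40000); divide by -3.40000 → v2 = (0.94118, 0.35294, 1.00000)
Requested entry of v2: 17/17 = 1.0000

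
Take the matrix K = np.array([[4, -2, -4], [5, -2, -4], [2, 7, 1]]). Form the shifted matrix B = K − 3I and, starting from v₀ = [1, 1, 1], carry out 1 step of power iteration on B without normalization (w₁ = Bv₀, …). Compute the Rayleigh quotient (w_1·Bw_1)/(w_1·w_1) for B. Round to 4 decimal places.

B = K − 3I has rows (1, -2, -4); (5, -5, -4); (2, 7, -2)
w1 = Bv₀ = (1·1 + (-2)·1 + (-4)·1; 5·1 + (-5)·1 + (-4)·1; 2·1 + 7·1 + (-2)·1) = (-5, -4, 7)
Bw1 = (-25, -33, -52)
w1·Bw1 = -107; w1·w1 = 90; μ ≈ -107/90 = -1.1889

-1.1889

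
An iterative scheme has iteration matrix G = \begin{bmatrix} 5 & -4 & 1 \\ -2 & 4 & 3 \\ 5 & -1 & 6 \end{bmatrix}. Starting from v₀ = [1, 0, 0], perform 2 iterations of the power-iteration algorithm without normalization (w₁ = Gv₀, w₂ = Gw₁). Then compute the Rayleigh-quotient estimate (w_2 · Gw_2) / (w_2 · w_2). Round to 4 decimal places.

w1 = Gv₀ = (5·1 + (-4)·0 + 1·0; (-2)·1 + 4·0 + 3·0; 5·1 + (-1)·0 + 6·0) = (5, -2, 5)
w2 = Gw1 = (5·5 + (-4)·(-2) + 1·5; (-2)·5 + 4·(-2) + 3·5; 5·5 + (-1)·(-2) + 6·5) = (38, -3, 57)
Gw2 = (259, 83, 535)
w2·Gw2 = 38·259 + (-3)·83 + 57·535 = 40088; w2·w2 = 38·38 + (-3)·(-3) + 57·57 = 4702
λ ≈ 40088/4702 = 8.5257

8.5257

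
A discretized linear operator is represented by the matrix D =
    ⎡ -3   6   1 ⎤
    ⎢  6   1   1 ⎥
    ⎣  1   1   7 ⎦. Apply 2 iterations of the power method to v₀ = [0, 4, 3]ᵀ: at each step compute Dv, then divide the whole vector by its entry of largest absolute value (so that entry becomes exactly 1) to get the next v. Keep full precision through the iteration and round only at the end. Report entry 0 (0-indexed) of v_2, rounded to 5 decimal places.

-0.06699

Dv0 = (27.000000, 7.000000, 25.000000); divide by 27.000000 → v1 = (1.000000, 0.259259, 0.925926)
Dv1 = (-0.518519, 7.185185, 7.740741); divide by 7.740741 → v2 = (-0.066986, 0.928230, 1.000000)
Requested entry of v2: -14/209 = -0.06699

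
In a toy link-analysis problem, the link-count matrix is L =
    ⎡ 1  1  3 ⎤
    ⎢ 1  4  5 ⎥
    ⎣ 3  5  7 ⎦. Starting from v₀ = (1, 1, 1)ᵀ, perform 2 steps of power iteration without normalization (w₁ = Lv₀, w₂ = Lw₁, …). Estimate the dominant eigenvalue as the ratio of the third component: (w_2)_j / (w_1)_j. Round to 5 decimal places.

11.33333

w1 = Lv₀ = (5, 10, 15)
w2 = Lw1 = (60, 120, 170)
Ratio at component: 170 / 15 = 11.33333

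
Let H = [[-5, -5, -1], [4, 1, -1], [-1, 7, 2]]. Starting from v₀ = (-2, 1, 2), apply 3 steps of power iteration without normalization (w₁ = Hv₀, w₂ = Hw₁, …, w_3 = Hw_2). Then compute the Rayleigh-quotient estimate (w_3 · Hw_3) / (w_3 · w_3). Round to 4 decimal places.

w1 = Hv₀ = ((-5)·(-2) + (-5)·1 + (-1)·2; 4·(-2) + 1·1 + (-1)·2; (-1)·(-2) + 7·1 + 2·2) = (3, -9, 13)
w2 = Hw1 = ((-5)·3 + (-5)·(-9) + (-1)·13; 4·3 + 1·(-9) + (-1)·13; (-1)·3 + 7·(-9) + 2·13) = (17, -10, -40)
w3 = Hw2 = (5, 98, -167)
Hw3 = (-348, 285, 347)
w3·Hw3 = 5·(-348) + 98·285 + (-167)·347 = -31759; w3·w3 = 5·5 + 98·98 + (-167)·(-167) = 37518
λ ≈ -31759/37518 = -0.8465

λ ≈ -0.8465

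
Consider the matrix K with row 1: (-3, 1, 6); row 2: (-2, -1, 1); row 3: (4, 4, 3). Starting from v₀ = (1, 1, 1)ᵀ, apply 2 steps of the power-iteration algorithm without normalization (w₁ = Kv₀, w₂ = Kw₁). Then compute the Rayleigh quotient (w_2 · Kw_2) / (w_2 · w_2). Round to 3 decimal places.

w1 = Kv₀ = ((-3)·1 + 1·1 + 6·1; (-2)·1 + (-1)·1 + 1·1; 4·1 + 4·1 + 3·1) = (4, -2, 11)
w2 = Kw1 = ((-3)·4 + 1·(-2) + 6·11; (-2)·4 + (-1)·(-2) + 1·11; 4·4 + 4·(-2) + 3·11) = (52, 5, 41)
Kw2 = (95, -68, 351)
w2·Kw2 = 52·95 + 5·(-68) + 41·351 = 18991; w2·w2 = 52·52 + 5·5 + 41·41 = 4410
λ ≈ 18991/4410 = 4.306

4.306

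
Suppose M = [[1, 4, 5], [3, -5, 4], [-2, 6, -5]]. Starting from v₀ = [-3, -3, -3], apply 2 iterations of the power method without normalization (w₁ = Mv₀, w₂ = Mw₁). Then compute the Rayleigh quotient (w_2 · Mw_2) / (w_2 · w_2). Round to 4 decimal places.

w1 = Mv₀ = (-30, -6, 3)
w2 = Mw1 = (-39, -48, 9)
Mw2 = (-186, 159, -255)
w2·Mw2 = (-39)·(-186) + (-48)·159 + 9·(-255) = -2673; w2·w2 = (-39)·(-39) + (-48)·(-48) + 9·9 = 3906
λ ≈ -2673/3906 = -0.6843

λ ≈ -0.6843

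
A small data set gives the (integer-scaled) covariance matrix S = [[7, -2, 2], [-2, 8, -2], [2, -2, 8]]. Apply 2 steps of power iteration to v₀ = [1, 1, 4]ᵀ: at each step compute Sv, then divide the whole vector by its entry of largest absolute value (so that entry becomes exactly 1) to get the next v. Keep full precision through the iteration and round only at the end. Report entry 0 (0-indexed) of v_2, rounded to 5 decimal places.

0.55594

Sv0 = (13.000000, -2.000000, 32.000000); divide by 32.000000 → v1 = (0.406250, -0.062500, 1.000000)
Sv1 = (4.968750, -3.312500, 8.937500); divide by 8.937500 → v2 = (0.555944, -0.370629, 1.000000)
Requested entry of v2: 159/286 = 0.55594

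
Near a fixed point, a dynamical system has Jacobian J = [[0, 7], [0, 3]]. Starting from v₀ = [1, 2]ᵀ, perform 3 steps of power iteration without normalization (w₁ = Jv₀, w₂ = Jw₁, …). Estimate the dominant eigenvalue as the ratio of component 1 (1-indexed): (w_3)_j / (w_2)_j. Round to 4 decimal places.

w1 = Jv₀ = (14, 6)
w2 = Jw1 = (42, 18)
w3 = Jw2 = (126, 54)
Ratio at component: 126 / 42 = 3.0000

3.0000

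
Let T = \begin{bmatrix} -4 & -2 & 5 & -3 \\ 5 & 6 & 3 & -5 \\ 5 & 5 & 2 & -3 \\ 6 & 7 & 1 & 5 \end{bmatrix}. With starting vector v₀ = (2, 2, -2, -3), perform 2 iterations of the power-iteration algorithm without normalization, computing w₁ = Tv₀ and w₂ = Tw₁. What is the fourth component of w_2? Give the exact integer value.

209

w1 = Tv₀ = ((-4)·2 + (-2)·2 + 5·(-2) + (-3)·(-3); 5·2 + 6·2 + 3·(-2) + (-5)·(-3); 5·2 + 5·2 + 2·(-2) + (-3)·(-3); 6·2 + 7·2 + 1·(-2) + 5·(-3)) = (-13, 31, 25, 9)
w2 = Tw1 = ((-4)·(-13) + (-2)·31 + 5·25 + (-3)·9; 5·(-13) + 6·31 + 3·25 + (-5)·9; 5·(-13) + 5·31 + 2·25 + (-3)·9; 6·(-13) + 7·31 + 1·25 + 5·9) = (88, 151, 113, 209)
The requested component of w2 is 209.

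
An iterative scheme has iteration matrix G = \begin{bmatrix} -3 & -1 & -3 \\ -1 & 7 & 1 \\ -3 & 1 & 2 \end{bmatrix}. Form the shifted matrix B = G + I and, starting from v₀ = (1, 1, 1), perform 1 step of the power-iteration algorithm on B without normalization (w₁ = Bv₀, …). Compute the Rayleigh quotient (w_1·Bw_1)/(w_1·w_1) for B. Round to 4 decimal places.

5.8515

B = G + I has rows (-2, -1, -3); (-1, 8, 1); (-3, 1, 3)
w1 = Bv₀ = (-6, 8, 1)
Bw1 = (1, 71, 29)
w1·Bw1 = 591; w1·w1 = 101; μ ≈ 591/101 = 5.8515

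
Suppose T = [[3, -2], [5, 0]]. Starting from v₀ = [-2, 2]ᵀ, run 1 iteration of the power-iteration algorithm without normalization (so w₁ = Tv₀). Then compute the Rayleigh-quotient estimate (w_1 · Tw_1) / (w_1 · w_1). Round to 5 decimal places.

w1 = Tv₀ = (3·(-2) + (-2)·2; 5·(-2) + 0·2) = (-10, -10)
Tw1 = (-10, -50)
w1·Tw1 = (-10)·(-10) + (-10)·(-50) = 600; w1·w1 = (-10)·(-10) + (-10)·(-10) = 200
λ ≈ 600/200 = 3.00000

3.00000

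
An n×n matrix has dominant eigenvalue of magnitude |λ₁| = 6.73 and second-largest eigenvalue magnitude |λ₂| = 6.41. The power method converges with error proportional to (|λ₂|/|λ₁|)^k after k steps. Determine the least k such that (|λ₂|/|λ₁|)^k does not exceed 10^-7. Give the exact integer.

331

|λ₂/λ₁| = 6.41/6.73 = 0.95245
Need k ≥ ln(10^-7) / ln(0.95245) = -16.1181 / -0.0487 ≈ 330.859
Smallest integer k satisfying the bound: 331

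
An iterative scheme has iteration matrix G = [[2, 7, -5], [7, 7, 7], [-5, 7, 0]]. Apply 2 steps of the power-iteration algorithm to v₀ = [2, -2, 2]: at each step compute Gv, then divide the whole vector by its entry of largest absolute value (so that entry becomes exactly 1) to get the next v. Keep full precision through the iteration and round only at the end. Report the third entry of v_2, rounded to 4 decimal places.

-0.9429

Gv0 = (-20.00000, 14.00000, -24.00000); divide by -24.00000 → v1 = (0.83333, -0.58333, 1.00000)
Gv1 = (-7.41667, 8.75000, -8.25000); divide by 8.75000 → v2 = (-0.84762, 1.00000, -0.94286)
Requested entry of v2: 198/-210 = -0.9429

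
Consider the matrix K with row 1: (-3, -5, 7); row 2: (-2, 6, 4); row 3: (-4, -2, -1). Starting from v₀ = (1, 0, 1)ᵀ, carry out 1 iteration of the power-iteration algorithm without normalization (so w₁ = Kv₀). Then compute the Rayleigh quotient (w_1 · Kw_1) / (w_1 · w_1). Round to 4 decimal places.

w1 = Kv₀ = ((-3)·1 + (-5)·0 + 7·1; (-2)·1 + 6·0 + 4·1; (-4)·1 + (-2)·0 + (-1)·1) = (4, 2, -5)
Kw1 = (-57, -16, -15)
w1·Kw1 = 4·(-57) + 2·(-16) + (-5)·(-15) = -185; w1·w1 = 4·4 + 2·2 + (-5)·(-5) = 45
λ ≈ -185/45 = -4.1111

-4.1111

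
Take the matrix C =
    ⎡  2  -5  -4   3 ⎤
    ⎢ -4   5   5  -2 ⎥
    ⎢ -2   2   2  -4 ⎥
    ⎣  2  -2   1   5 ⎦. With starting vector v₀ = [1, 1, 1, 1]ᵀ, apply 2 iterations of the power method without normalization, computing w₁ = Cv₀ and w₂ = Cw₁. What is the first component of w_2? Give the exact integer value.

-2

w1 = Cv₀ = (-4, 4, -2, 6)
w2 = Cw1 = (-2, 14, -12, 12)
The requested component of w2 is -2.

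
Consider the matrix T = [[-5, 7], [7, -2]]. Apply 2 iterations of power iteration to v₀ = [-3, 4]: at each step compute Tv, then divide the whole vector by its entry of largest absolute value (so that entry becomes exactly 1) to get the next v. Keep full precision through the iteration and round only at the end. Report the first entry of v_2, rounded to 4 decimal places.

1.0000

Tv0 = (43.00000, -29.00000); divide by 43.00000 → v1 = (1.00000, -0.67442)
Tv1 = (-9.72093, 8.34884); divide by -9.72093 → v2 = (1.00000, -0.85885)
Requested entry of v2: -418/-418 = 1.0000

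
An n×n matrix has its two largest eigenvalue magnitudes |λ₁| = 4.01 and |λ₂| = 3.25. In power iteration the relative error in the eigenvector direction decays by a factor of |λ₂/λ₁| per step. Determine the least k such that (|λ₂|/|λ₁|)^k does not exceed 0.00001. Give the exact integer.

|λ₂/λ₁| = 3.25/4.01 = 0.81047
Need k ≥ ln(0.00001) / ln(0.81047) = -11.5129 / -0.2101 ≈ 54.788
Smallest integer k satisfying the bound: 55

55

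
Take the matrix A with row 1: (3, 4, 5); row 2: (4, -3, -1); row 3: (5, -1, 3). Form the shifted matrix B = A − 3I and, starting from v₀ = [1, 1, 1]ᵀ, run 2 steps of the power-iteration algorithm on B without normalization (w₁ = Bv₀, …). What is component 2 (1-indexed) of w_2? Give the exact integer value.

50

B = A − 3I has rows (0, 4, 5); (4, -6, -1); (5, -1, 0)
w1 = Bv₀ = (9, -3, 4)
w2 = Bw1 = (8, 50, 48)
Requested component of w2: 50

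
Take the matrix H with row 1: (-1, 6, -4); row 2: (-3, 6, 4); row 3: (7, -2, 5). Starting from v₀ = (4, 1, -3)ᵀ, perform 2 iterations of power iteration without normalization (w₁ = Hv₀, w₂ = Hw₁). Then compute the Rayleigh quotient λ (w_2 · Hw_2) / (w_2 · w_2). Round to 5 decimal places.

w1 = Hv₀ = ((-1)·4 + 6·1 + (-4)·(-3); (-3)·4 + 6·1 + 4·(-3); 7·4 + (-2)·1 + 5·(-3)) = (14, -18, 11)
w2 = Hw1 = ((-1)·14 + 6·(-18) + (-4)·11; (-3)·14 + 6·(-18) + 4·11; 7·14 + (-2)·(-18) + 5·11) = (-166, -106, 189)
Hw2 = (-1226, 618, -5)
w2·Hw2 = (-166)·(-1226) + (-106)·618 + 189·(-5) = 137063; w2·w2 = (-166)·(-166) + (-106)·(-106) + 189·189 = 74513
λ ≈ 137063/74513 = 1.83945

1.83945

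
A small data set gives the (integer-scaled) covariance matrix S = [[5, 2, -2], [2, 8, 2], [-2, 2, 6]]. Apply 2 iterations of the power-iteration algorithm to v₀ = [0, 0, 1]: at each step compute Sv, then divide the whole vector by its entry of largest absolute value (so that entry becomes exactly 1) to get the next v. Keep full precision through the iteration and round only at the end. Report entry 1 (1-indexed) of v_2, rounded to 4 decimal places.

-0.4091

Sv0 = (-2.00000, 2.00000, 6.00000); divide by 6.00000 → v1 = (-0.33333, 0.33333, 1.00000)
Sv1 = (-3.00000, 4.00000, 7.33333); divide by 7.33333 → v2 = (-0.40909, 0.54545, 1.00000)
Requested entry of v2: -18/44 = -0.4091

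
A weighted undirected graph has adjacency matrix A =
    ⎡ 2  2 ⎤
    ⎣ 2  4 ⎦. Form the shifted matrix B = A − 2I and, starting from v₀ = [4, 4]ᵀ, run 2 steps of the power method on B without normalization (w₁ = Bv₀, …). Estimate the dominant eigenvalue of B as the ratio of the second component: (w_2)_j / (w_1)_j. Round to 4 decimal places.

3.0000

B = A − 2I has rows (0, 2); (2, 2)
w1 = Bv₀ = (0·4 + 2·4; 2·4 + 2·4) = (8, 16)
w2 = Bw1 = (0·8 + 2·16; 2·8 + 2·16) = (32, 48)
Ratio: 48/16 = 3.0000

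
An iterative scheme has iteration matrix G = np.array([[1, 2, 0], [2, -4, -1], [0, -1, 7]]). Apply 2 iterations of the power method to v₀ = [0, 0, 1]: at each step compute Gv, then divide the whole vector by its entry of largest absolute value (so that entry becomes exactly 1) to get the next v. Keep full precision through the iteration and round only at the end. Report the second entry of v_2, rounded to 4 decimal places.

-0.0600

Gv0 = (0.00000, -1.00000, 7.00000); divide by 7.00000 → v1 = (0.00000, -0.14286, 1.00000)
Gv1 = (-0.28571, -0.42857, 7.14286); divide by 7.14286 → v2 = (-0.04000, -0.06000, 1.00000)
Requested entry of v2: -3/50 = -0.0600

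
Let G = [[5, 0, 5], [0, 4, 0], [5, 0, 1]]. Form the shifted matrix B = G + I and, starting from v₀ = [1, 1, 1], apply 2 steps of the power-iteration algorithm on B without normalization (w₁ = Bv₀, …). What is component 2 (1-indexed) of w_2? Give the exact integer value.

B = G + I has rows (6, 0, 5); (0, 5, 0); (5, 0, 2)
w1 = Bv₀ = (11, 5, 7)
w2 = Bw1 = (101, 25, 69)
Requested component of w2: 25

25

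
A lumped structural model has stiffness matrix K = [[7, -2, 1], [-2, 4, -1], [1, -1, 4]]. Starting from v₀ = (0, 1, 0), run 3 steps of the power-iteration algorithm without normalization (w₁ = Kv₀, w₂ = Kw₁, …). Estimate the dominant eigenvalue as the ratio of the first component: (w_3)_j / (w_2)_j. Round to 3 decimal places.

w1 = Kv₀ = (7·0 + (-2)·1 + 1·0; (-2)·0 + 4·1 + (-1)·0; 1·0 + (-1)·1 + 4·0) = (-2, 4, -1)
w2 = Kw1 = (7·(-2) + (-2)·4 + 1·(-1); (-2)·(-2) + 4·4 + (-1)·(-1); 1·(-2) + (-1)·4 + 4·(-1)) = (-23, 21, -10)
w3 = Kw2 = (-213, 140, -84)
Ratio at component: -213 / -23 = 9.261

λ ≈ 9.261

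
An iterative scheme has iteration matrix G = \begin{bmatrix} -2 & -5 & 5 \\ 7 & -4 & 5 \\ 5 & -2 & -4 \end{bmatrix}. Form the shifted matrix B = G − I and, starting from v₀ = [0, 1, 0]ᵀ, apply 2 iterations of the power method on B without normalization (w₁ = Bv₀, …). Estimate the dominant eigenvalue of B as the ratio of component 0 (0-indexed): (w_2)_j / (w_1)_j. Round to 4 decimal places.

-6.0000

B = G − I has rows (-3, -5, 5); (7, -5, 5); (5, -2, -5)
w1 = Bv₀ = (-5, -5, -2)
w2 = Bw1 = (30, -20, -5)
Ratio: 30/-5 = -6.0000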